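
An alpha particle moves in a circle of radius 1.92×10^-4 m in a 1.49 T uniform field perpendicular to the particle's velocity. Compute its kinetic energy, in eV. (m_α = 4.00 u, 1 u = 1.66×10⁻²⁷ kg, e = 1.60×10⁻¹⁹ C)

K ≈ 3.94 eV

v = qBr/m = (2×1.60×10^-19)(1.49)(1.92×10^-4) / (6.64×10^-27) = 1.38×10^4 m/s.
K = ½mv² = 0.5·(6.64×10^-27)·(1.38×10^4)² = 6.31×10^-19 J = 3.94 eV.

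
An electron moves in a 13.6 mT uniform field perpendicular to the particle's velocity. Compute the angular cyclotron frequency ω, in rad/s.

ω ≈ 2.39×10^9 rad/s

ω = qB/m = (1×1.60×10^-19)(0.0136) / (9.11×10^-31) = 2.39×10^9 rad/s.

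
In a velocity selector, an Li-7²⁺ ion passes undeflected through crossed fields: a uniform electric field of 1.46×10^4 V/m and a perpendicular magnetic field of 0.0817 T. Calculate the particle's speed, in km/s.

For zero net force, qE = qvB, so v = E/B.
v = (1.46×10^4) / (0.0817) = 1.79×10^5 m/s.

v ≈ 179 km/s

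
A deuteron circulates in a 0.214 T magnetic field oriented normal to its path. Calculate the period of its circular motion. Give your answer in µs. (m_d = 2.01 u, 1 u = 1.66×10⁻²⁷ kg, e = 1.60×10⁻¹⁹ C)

The cyclotron period is independent of speed: T = 2πm/(qB).
T = 2π(3.34×10^-27) / [(1×1.60×10^-19)(0.214)] = 6.12×10^-7 s.

T ≈ 0.612 µs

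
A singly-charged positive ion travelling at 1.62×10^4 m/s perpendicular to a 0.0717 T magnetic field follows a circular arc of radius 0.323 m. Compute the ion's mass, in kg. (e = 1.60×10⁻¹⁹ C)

m ≈ 2.29×10^-25 kg

qvB = mv²/r ⇒ m = qBr/v.
m = (1×1.60×10^-19)(0.0717)(0.323) / (1.62×10^4) = 2.29×10^-25 kg.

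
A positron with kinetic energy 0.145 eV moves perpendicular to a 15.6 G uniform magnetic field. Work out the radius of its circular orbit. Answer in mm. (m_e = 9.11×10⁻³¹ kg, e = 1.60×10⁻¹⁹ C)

r ≈ 0.824 mm

Convert the energy: K = 0.145 eV = 2.32×10^-20 J.
v = √(2K/m) = √(2·2.32×10^-20/9.11×10^-31) = 2.26×10^5 m/s.
r = mv/(qB) = (9.11×10^-31)(2.26×10^5) / [(1×1.60×10^-19)(1.56×10^-3)] = 8.24×10^-4 m.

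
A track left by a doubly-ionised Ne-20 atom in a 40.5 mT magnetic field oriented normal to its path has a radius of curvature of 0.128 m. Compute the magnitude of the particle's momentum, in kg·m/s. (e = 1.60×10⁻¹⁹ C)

p ≈ 1.66×10^-21 kg·m/s

Since qvB = mv²/r, the momentum p = mv = qBr.
p = (2×1.60×10^-19)(0.0405)(0.128) = 1.66×10^-21 kg·m/s.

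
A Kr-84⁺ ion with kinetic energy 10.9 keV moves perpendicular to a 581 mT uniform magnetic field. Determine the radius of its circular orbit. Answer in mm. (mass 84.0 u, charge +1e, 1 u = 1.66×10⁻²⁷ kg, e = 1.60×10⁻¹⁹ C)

Convert the energy: K = 10.9 keV = 1.74×10^-15 J.
v = √(2K/m) = √(2·1.74×10^-15/1.39×10^-25) = 1.58×10^5 m/s.
r = mv/(qB) = (1.39×10^-25)(1.58×10^5) / [(1×1.60×10^-19)(0.581)] = 0.237 m.

r ≈ 237 mm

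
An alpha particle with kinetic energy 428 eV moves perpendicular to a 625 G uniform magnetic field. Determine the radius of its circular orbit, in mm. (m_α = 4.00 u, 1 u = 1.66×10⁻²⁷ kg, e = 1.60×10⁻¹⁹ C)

Convert the energy: K = 428 eV = 6.85×10^-17 J.
v = √(2K/m) = √(2·6.85×10^-17/6.64×10^-27) = 1.44×10^5 m/s.
r = mv/(qB) = (6.64×10^-27)(1.44×10^5) / [(2×1.60×10^-19)(0.0625)] = 0.0477 m.

r ≈ 47.7 mm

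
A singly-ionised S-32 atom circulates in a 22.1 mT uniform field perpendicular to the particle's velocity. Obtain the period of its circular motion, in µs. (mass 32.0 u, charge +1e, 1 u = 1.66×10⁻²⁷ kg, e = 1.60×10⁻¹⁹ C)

T ≈ 94.4 µs

The cyclotron period is independent of speed: T = 2πm/(qB).
T = 2π(5.31×10^-26) / [(1×1.60×10^-19)(0.0221)] = 9.44×10^-5 s.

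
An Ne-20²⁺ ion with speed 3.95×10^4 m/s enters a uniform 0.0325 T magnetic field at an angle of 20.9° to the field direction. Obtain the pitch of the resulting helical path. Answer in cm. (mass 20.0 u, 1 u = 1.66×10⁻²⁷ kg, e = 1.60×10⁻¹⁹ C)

The velocity component along B is v∥ = v cos20.9° = 3.69×10^4 m/s.
The cyclotron period T = 2πm/(qB) = 2.01×10^-5 s is set by m, q, B alone.
Pitch = v∥·T = (3.69×10^4)(2.01×10^-5) = 0.740 m.

pitch ≈ 74.0 cm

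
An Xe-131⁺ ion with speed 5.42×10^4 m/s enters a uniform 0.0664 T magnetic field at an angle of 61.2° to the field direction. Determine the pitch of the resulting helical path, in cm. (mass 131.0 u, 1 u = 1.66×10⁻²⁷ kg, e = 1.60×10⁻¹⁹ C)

pitch ≈ 336 cm

The velocity component along B is v∥ = v cos61.2° = 2.61×10^4 m/s.
The cyclotron period T = 2πm/(qB) = 1.29×10^-4 s is set by m, q, B alone.
Pitch = v∥·T = (2.61×10^4)(1.29×10^-4) = 3.36 m.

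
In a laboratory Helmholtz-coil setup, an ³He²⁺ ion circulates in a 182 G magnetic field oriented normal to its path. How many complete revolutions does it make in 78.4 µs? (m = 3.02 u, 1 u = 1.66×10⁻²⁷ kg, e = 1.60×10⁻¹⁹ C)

T = 2πm/(qB) = 2π(5.0132×10^-27) / [(2×1.60×10^-19)(0.0182)] = 5.4085×10^-6 s.
N = t/T = 7.84×10^-5 / 5.4085×10^-6 ≈ 14.50, so 14 complete revolutions.

N = 14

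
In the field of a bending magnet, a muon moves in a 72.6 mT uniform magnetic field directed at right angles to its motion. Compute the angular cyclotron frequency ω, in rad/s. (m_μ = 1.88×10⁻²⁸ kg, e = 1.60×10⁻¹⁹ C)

ω = qB/m = (1×1.60×10^-19)(0.0726) / (1.88×10^-28) = 6.18×10^7 rad/s.

ω ≈ 6.18×10^7 rad/s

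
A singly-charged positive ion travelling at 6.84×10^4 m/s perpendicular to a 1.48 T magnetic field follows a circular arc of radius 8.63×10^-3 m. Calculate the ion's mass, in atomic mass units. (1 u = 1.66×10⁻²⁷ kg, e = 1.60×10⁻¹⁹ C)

qvB = mv²/r ⇒ m = qBr/v.
m = (1×1.60×10^-19)(1.48)(8.63×10^-3) / (6.84×10^4) = 2.99×10^-26 kg = 18.0 u.

m ≈ 18.0 u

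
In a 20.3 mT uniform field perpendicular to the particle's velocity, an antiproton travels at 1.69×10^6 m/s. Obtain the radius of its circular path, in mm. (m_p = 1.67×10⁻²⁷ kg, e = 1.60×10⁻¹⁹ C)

The magnetic force provides the centripetal force: qvB = mv²/r, so r = mv/(qB).
r = (1.67×10^-27 kg)(1.69×10^6 m/s) / [(1×1.60×10^-19 C)(0.0203 T)] = 0.869 m.

r ≈ 869 mm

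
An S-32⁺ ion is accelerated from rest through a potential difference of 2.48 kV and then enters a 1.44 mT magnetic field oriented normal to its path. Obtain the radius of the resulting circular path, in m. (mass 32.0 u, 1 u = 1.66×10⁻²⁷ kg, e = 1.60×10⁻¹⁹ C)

r ≈ 28.2 m

The kinetic energy gained is K = qV = (1×1.60×10^-19)(2480) = 3.97×10^-16 J.
v = √(2K/m) = 1.22×10^5 m/s.
r = mv/(qB) = (5.31×10^-26)(1.22×10^5) / [(1×1.60×10^-19)(1.44×10^-3)] = 28.2 m.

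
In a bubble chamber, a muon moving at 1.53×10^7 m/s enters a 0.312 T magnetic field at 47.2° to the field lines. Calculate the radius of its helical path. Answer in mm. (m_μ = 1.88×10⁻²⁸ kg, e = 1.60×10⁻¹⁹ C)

Only the perpendicular component v⊥ = v sin47.2° = 1.12×10^7 m/s is bent by the field.
r = m v⊥ /(qB) = (1.88×10^-28)(1.12×10^7) / [(1×1.60×10^-19)(0.312)] = 0.0423 m.

r ≈ 42.3 mm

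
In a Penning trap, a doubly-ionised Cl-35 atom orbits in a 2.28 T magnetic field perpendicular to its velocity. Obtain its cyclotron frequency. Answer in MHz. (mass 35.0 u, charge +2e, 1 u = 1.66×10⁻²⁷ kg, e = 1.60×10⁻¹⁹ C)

f = qB/(2πm) = (2×1.60×10^-19)(2.28) / [2π(5.81×10^-26)] = 2.00×10^6 Hz.

f ≈ 2.00 MHz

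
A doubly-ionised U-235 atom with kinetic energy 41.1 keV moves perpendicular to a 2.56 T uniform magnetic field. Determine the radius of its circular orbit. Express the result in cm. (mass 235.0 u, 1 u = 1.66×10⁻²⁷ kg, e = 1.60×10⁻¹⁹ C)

r ≈ 8.74 cm

Convert the energy: K = 41.1 keV = 6.58×10^-15 J.
v = √(2K/m) = √(2·6.58×10^-15/3.90×10^-25) = 1.84×10^5 m/s.
r = mv/(qB) = (3.90×10^-25)(1.84×10^5) / [(2×1.60×10^-19)(2.56)] = 0.0874 m.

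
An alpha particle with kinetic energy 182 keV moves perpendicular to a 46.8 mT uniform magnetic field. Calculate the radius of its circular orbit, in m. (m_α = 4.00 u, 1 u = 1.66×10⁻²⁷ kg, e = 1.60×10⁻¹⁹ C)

Convert the energy: K = 182 keV = 2.91×10^-14 J.
v = √(2K/m) = √(2·2.91×10^-14/6.64×10^-27) = 2.96×10^6 m/s.
r = mv/(qB) = (6.64×10^-27)(2.96×10^6) / [(2×1.60×10^-19)(0.0468)] = 1.31 m.

r ≈ 1.31 m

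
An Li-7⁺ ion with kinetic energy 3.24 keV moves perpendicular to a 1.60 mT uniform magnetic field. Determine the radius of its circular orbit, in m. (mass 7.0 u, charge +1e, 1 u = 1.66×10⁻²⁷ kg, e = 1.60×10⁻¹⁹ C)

r ≈ 13.6 m

Convert the energy: K = 3.24 keV = 5.18×10^-16 J.
v = √(2K/m) = √(2·5.18×10^-16/1.16×10^-26) = 2.99×10^5 m/s.
r = mv/(qB) = (1.16×10^-26)(2.99×10^5) / [(1×1.60×10^-19)(1.60×10^-3)] = 13.6 m.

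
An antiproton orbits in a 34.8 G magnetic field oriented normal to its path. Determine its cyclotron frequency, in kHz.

f = qB/(2πm) = (1×1.60×10^-19)(3.48×10^-3) / [2π(1.67×10^-27)] = 5.31×10^4 Hz.

f ≈ 53.1 kHz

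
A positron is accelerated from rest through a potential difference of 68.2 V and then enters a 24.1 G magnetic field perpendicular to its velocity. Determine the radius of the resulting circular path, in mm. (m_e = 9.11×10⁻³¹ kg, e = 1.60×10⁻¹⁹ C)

r ≈ 11.6 mm

The kinetic energy gained is K = qV = (1×1.60×10^-19)(68.2) = 1.09×10^-17 J.
v = √(2K/m) = 4.89×10^6 m/s.
r = mv/(qB) = (9.11×10^-31)(4.89×10^6) / [(1×1.60×10^-19)(2.41×10^-3)] = 0.0116 m.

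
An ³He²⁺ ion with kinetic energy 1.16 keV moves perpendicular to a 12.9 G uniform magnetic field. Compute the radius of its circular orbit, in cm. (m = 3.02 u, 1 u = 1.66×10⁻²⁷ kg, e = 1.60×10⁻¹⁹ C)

Convert the energy: K = 1.16 keV = 1.86×10^-16 J.
v = √(2K/m) = √(2·1.86×10^-16/5.01×10^-27) = 2.72×10^5 m/s.
r = mv/(qB) = (5.01×10^-27)(2.72×10^5) / [(2×1.60×10^-19)(1.29×10^-3)] = 3.30 m.

r ≈ 330 cm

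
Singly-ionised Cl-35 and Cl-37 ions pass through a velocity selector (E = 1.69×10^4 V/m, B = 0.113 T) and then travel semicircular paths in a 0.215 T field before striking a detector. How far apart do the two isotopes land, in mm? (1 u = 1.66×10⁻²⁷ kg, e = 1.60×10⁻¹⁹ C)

Both emerge at v = E/B₁ = 1.50×10^5 m/s.
r = mv/(qB₂), so r₁ = 0.2526 m and r₂ = 0.2670 m, giving Δr = 0.0144 m.
After a semicircle each ion lands a diameter 2r from the entry slit, so the separation is 2Δr = 0.0289 m.

Δd ≈ 28.9 mm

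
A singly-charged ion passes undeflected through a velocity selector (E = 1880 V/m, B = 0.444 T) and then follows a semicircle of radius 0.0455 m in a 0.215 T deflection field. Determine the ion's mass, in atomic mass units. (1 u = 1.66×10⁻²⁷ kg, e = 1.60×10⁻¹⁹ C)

v = E/B₁ = 4230 m/s.
From r = mv/(qB₂), m = qB₂r/v = (1×1.60×10^-19)(0.215)(0.0455) / (4230) = 3.70×10^-25 kg.
In atomic mass units: m = 3.70×10^-25 / 1.66×10^-27 = 223 u.

m ≈ 223 u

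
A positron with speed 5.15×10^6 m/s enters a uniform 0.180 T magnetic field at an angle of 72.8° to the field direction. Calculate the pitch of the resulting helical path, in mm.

pitch ≈ 0.303 mm

The velocity component along B is v∥ = v cos72.8° = 1.52×10^6 m/s.
The cyclotron period T = 2πm/(qB) = 1.99×10^-10 s is set by m, q, B alone.
Pitch = v∥·T = (1.52×10^6)(1.99×10^-10) = 3.03×10^-4 m.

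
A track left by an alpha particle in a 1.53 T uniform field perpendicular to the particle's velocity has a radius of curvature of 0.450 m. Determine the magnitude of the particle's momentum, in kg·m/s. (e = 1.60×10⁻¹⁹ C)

Since qvB = mv²/r, the momentum p = mv = qBr.
p = (2×1.60×10^-19)(1.53)(0.450) = 2.20×10^-19 kg·m/s.

p ≈ 2.20×10^-19 kg·m/s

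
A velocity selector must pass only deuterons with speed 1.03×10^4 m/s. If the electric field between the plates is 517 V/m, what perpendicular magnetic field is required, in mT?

B ≈ 50.2 mT

qE = qvB ⇒ B = E/v = (517) / (1.03×10^4) = 0.0502 T.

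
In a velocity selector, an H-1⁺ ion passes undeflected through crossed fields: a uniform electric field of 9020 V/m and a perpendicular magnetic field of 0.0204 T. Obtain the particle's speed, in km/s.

For zero net force, qE = qvB, so v = E/B.
v = (9020) / (0.0204) = 4.42×10^5 m/s.

v ≈ 442 km/s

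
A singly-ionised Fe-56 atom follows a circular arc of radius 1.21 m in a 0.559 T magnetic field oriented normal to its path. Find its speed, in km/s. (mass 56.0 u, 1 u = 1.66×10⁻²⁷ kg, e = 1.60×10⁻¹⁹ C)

v ≈ 1160 km/s

From qvB = mv²/r, v = qBr/m.
v = (1×1.60×10^-19)(0.559)(1.21) / (9.30×10^-26) = 1.16×10^6 m/s.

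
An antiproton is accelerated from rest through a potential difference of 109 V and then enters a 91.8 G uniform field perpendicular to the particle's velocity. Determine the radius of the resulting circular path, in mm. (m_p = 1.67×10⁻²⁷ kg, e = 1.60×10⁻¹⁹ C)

r ≈ 164 mm

The kinetic energy gained is K = qV = (1×1.60×10^-19)(109) = 1.74×10^-17 J.
v = √(2K/m) = 1.45×10^5 m/s.
r = mv/(qB) = (1.67×10^-27)(1.45×10^5) / [(1×1.60×10^-19)(9.18×10^-3)] = 0.164 m.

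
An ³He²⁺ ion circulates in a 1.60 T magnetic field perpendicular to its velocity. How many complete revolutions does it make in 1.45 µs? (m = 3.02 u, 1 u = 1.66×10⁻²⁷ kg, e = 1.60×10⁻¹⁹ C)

N = 23

T = 2πm/(qB) = 2π(5.0132×10^-27) / [(2×1.60×10^-19)(1.60)] = 6.1521×10^-8 s.
N = t/T = 1.45×10^-6 / 6.1521×10^-8 ≈ 23.57, so 23 complete revolutions.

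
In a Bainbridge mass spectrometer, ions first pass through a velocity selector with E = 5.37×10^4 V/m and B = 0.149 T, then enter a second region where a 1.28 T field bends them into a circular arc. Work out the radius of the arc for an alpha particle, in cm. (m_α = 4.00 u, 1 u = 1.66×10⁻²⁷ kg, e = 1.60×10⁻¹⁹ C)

The selector passes v = E/B = 5.37×10^4/0.149 = 3.60×10^5 m/s.
In the deflection region, r = mv/(qB₂) = (6.64×10^-27)(3.60×10^5) / [(2×1.60×10^-19)(1.28)] = 5.84×10^-3 m.

r ≈ 0.584 cm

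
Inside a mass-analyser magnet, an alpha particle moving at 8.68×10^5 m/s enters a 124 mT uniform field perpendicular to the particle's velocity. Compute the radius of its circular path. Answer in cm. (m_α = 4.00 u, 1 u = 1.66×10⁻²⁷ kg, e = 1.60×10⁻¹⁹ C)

The magnetic force provides the centripetal force: qvB = mv²/r, so r = mv/(qB).
r = (6.64×10^-27 kg)(8.68×10^5 m/s) / [(2×1.60×10^-19 C)(0.124 T)] = 0.145 m.

r ≈ 14.5 cm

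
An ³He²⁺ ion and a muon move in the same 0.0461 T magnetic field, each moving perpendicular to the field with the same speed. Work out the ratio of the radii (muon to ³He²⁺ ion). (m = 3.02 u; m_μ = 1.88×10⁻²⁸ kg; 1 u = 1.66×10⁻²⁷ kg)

ratio ≈ 0.0750

r = mv/(qB) ⇒ at equal v, r ∝ m/q.
r_{muon}/r_{³He²⁺ ion} = 0.0750.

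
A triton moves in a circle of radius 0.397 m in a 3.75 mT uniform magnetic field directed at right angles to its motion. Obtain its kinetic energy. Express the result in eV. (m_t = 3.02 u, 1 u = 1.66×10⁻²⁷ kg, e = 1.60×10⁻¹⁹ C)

v = qBr/m = (1×1.60×10^-19)(3.75×10^-3)(0.397) / (5.01×10^-27) = 4.75×10^4 m/s.
K = ½mv² = 0.5·(5.01×10^-27)·(4.75×10^4)² = 5.66×10^-18 J = 35.4 eV.

K ≈ 35.4 eV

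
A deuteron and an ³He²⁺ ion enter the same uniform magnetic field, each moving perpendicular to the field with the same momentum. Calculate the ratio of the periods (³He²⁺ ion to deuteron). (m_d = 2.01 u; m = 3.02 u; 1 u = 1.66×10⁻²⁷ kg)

ratio ≈ 0.751

T = 2πm/(qB) is independent of speed, so T₂/T₁ = (m₂/q₂)/(m₁/q₁).
T_{³He²⁺ ion}/T_{deuteron} = (5.01×10^-27/2e) / (3.34×10^-27/1e) = 0.751.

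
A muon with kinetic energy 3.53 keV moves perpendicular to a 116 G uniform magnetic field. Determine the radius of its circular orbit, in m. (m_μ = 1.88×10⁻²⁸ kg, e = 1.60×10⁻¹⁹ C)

Convert the energy: K = 3.53 keV = 5.65×10^-16 J.
v = √(2K/m) = √(2·5.65×10^-16/1.88×10^-28) = 2.45×10^6 m/s.
r = mv/(qB) = (1.88×10^-28)(2.45×10^6) / [(1×1.60×10^-19)(0.0116)] = 0.248 m.

r ≈ 0.248 m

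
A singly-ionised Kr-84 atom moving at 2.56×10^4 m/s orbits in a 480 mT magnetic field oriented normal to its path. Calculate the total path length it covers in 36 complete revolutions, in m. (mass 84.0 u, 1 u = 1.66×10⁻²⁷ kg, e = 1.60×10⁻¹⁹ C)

L ≈ 10.5 m

r = mv/(qB) = 0.0465 m, so one revolution covers 2πr = 0.292 m.
In 36 revolutions: L = 36·2πr = 10.5 m.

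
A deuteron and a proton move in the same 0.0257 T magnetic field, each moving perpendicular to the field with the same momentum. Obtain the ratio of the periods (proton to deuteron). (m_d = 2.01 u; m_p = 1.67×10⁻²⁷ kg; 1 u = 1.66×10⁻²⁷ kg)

ratio ≈ 0.501

T = 2πm/(qB) is independent of speed, so T₂/T₁ = (m₂/q₂)/(m₁/q₁).
T_{proton}/T_{deuteron} = (1.67×10^-27/1e) / (3.34×10^-27/1e) = 0.501.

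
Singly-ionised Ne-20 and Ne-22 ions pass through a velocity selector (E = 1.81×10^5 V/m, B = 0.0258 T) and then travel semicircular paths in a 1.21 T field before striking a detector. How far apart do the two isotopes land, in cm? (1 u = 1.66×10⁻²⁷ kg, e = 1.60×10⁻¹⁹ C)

Both emerge at v = E/B₁ = 7.02×10^6 m/s.
r = mv/(qB₂), so r₁ = 1.203 m and r₂ = 1.323 m, giving Δr = 0.120 m.
After a semicircle each ion lands a diameter 2r from the entry slit, so the separation is 2Δr = 0.241 m.

Δd ≈ 24.1 cm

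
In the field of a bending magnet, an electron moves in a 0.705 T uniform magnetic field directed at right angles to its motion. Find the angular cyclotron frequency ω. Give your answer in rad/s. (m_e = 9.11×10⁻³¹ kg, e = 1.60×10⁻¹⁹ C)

ω ≈ 1.24×10^11 rad/s

ω = qB/m = (1×1.60×10^-19)(0.705) / (9.11×10^-31) = 1.24×10^11 rad/s.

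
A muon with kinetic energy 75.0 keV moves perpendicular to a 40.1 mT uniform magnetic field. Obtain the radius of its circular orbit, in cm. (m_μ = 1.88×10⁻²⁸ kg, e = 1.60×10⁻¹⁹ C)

Convert the energy: K = 75.0 keV = 1.20×10^-14 J.
v = √(2K/m) = √(2·1.20×10^-14/1.88×10^-28) = 1.13×10^7 m/s.
r = mv/(qB) = (1.88×10^-28)(1.13×10^7) / [(1×1.60×10^-19)(0.0401)] = 0.331 m.

r ≈ 33.1 cm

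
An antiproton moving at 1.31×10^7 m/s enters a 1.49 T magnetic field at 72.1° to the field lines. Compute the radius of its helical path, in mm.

Only the perpendicular component v⊥ = v sin72.1° = 1.25×10^7 m/s is bent by the field.
r = m v⊥ /(qB) = (1.67×10^-27)(1.25×10^7) / [(1×1.60×10^-19)(1.49)] = 0.0873 m.

r ≈ 87.3 mm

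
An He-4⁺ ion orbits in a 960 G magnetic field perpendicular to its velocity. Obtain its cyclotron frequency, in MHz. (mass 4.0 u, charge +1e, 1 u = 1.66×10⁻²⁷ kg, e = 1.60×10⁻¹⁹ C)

f ≈ 0.368 MHz

f = qB/(2πm) = (1×1.60×10^-19)(0.0960) / [2π(6.64×10^-27)] = 3.68×10^5 Hz.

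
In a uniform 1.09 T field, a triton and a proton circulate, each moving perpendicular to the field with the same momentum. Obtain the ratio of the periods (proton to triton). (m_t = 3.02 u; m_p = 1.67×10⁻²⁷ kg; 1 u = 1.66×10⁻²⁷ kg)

ratio ≈ 0.333

T = 2πm/(qB) is independent of speed, so T₂/T₁ = (m₂/q₂)/(m₁/q₁).
T_{proton}/T_{triton} = (1.67×10^-27/1e) / (5.01×10^-27/1e) = 0.333.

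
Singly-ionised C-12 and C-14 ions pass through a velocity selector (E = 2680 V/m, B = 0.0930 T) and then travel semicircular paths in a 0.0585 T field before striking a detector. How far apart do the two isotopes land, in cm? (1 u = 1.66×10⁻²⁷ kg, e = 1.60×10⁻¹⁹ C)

Δd ≈ 2.04 cm

Both emerge at v = E/B₁ = 2.88×10^4 m/s.
r = mv/(qB₂), so r₁ = 0.0613 m and r₂ = 0.0716 m, giving Δr = 0.0102 m.
After a semicircle each ion lands a diameter 2r from the entry slit, so the separation is 2Δr = 0.0204 m.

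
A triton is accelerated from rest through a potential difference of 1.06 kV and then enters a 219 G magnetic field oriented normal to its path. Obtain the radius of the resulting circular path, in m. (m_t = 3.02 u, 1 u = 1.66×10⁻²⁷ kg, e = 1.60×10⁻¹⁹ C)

The kinetic energy gained is K = qV = (1×1.60×10^-19)(1060) = 1.70×10^-16 J.
v = √(2K/m) = 2.60×10^5 m/s.
r = mv/(qB) = (5.01×10^-27)(2.60×10^5) / [(1×1.60×10^-19)(0.0219)] = 0.372 m.

r ≈ 0.372 m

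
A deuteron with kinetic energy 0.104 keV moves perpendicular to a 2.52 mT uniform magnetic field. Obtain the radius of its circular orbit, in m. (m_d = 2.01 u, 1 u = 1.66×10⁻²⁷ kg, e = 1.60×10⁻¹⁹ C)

Convert the energy: K = 0.104 keV = 1.66×10^-17 J.
v = √(2K/m) = √(2·1.66×10^-17/3.34×10^-27) = 9.99×10^4 m/s.
r = mv/(qB) = (3.34×10^-27)(9.99×10^4) / [(1×1.60×10^-19)(2.52×10^-3)] = 0.826 m.

r ≈ 0.826 m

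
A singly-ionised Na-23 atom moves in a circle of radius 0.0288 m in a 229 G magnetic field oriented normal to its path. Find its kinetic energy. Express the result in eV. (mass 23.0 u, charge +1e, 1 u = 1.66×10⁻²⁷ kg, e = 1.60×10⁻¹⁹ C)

K ≈ 0.911 eV

v = qBr/m = (1×1.60×10^-19)(0.0229)(0.0288) / (3.82×10^-26) = 2760 m/s.
K = ½mv² = 0.5·(3.82×10^-26)·(2760)² = 1.46×10^-19 J = 0.911 eV.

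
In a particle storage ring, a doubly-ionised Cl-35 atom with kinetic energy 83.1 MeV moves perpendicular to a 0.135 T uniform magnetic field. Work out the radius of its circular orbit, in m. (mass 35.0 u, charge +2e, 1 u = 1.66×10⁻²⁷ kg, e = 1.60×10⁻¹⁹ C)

r ≈ 28.8 m

Convert the energy: K = 83.1 MeV = 1.33×10^-11 J.
v = √(2K/m) = √(2·1.33×10^-11/5.81×10^-26) = 2.14×10^7 m/s.
r = mv/(qB) = (5.81×10^-26)(2.14×10^7) / [(2×1.60×10^-19)(0.135)] = 28.8 m.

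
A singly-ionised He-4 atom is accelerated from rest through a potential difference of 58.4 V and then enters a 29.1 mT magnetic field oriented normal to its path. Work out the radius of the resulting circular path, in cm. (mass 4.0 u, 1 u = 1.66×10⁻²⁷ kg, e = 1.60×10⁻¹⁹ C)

r ≈ 7.57 cm

The kinetic energy gained is K = qV = (1×1.60×10^-19)(58.4) = 9.34×10^-18 J.
v = √(2K/m) = 5.31×10^4 m/s.
r = mv/(qB) = (6.64×10^-27)(5.31×10^4) / [(1×1.60×10^-19)(0.0291)] = 0.0757 m.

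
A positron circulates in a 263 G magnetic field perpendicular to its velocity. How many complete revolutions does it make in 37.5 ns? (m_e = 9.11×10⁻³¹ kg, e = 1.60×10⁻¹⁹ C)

T = 2πm/(qB) = 2π(9.11×10^-31) / [(1×1.60×10^-19)(0.0263)] = 1.3603×10^-9 s.
N = t/T = 3.75×10^-8 / 1.3603×10^-9 ≈ 27.57, so 27 complete revolutions.

N = 27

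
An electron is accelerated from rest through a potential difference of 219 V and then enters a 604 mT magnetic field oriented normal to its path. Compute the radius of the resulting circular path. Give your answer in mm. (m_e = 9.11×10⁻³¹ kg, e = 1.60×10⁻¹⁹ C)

The kinetic energy gained is K = qV = (1×1.60×10^-19)(219) = 3.50×10^-17 J.
v = √(2K/m) = 8.77×10^6 m/s.
r = mv/(qB) = (9.11×10^-31)(8.77×10^6) / [(1×1.60×10^-19)(0.604)] = 8.27×10^-5 m.

r ≈ 0.0827 mm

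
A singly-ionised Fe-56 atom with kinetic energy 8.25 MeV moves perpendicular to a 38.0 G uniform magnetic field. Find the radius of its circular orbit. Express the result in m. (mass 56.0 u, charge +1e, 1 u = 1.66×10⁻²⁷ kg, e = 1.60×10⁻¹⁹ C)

r ≈ 815 m

Convert the energy: K = 8.25 MeV = 1.32×10^-12 J.
v = √(2K/m) = √(2·1.32×10^-12/9.30×10^-26) = 5.33×10^6 m/s.
r = mv/(qB) = (9.30×10^-26)(5.33×10^6) / [(1×1.60×10^-19)(3.80×10^-3)] = 815 m.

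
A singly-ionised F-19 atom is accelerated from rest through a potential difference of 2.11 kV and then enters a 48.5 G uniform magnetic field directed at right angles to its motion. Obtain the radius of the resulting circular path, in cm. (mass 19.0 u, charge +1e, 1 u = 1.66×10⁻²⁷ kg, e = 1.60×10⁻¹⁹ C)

The kinetic energy gained is K = qV = (1×1.60×10^-19)(2110) = 3.38×10^-16 J.
v = √(2K/m) = 1.46×10^5 m/s.
r = mv/(qB) = (3.15×10^-26)(1.46×10^5) / [(1×1.60×10^-19)(4.85×10^-3)] = 5.95 m.

r ≈ 595 cm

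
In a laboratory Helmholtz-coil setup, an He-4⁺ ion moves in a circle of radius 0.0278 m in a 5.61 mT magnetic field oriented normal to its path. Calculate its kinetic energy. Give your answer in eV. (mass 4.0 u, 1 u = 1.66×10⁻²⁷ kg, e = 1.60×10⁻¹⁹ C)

K ≈ 0.293 eV

v = qBr/m = (1×1.60×10^-19)(5.61×10^-3)(0.0278) / (6.64×10^-27) = 3760 m/s.
K = ½mv² = 0.5·(6.64×10^-27)·(3760)² = 4.69×10^-20 J = 0.293 eV.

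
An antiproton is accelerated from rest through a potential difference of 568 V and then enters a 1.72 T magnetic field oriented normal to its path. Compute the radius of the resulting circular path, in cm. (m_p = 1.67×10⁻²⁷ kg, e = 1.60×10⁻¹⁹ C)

The kinetic energy gained is K = qV = (1×1.60×10^-19)(568) = 9.09×10^-17 J.
v = √(2K/m) = 3.30×10^5 m/s.
r = mv/(qB) = (1.67×10^-27)(3.30×10^5) / [(1×1.60×10^-19)(1.72)] = 2.00×10^-3 m.

r ≈ 0.200 cm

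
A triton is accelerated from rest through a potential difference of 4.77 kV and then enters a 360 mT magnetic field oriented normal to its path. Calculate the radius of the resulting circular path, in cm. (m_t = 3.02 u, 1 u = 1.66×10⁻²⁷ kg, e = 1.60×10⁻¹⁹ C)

The kinetic energy gained is K = qV = (1×1.60×10^-19)(4770) = 7.63×10^-16 J.
v = √(2K/m) = 5.52×10^5 m/s.
r = mv/(qB) = (5.01×10^-27)(5.52×10^5) / [(1×1.60×10^-19)(0.360)] = 0.0480 m.

r ≈ 4.80 cm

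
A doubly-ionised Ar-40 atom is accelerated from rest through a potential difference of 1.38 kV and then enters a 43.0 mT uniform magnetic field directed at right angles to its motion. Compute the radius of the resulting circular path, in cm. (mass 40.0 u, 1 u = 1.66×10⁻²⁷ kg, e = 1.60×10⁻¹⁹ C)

The kinetic energy gained is K = qV = (2×1.60×10^-19)(1380) = 4.42×10^-16 J.
v = √(2K/m) = 1.15×10^5 m/s.
r = mv/(qB) = (6.64×10^-26)(1.15×10^5) / [(2×1.60×10^-19)(0.0430)] = 0.557 m.

r ≈ 55.7 cm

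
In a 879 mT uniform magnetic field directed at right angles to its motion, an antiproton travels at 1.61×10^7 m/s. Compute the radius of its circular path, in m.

The magnetic force provides the centripetal force: qvB = mv²/r, so r = mv/(qB).
r = (1.67×10^-27 kg)(1.61×10^7 m/s) / [(1×1.60×10^-19 C)(0.879 T)] = 0.191 m.

r ≈ 0.191 m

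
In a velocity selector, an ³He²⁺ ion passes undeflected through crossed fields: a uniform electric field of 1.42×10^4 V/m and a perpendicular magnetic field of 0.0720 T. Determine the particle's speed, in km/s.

For zero net force, qE = qvB, so v = E/B.
v = (1.42×10^4) / (0.0720) = 1.97×10^5 m/s.

v ≈ 197 km/s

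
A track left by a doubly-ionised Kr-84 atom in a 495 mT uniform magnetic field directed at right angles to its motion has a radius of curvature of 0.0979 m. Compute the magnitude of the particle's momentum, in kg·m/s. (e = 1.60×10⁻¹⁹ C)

p ≈ 1.55×10^-20 kg·m/s

Since qvB = mv²/r, the momentum p = mv = qBr.
p = (2×1.60×10^-19)(0.495)(0.0979) = 1.55×10^-20 kg·m/s.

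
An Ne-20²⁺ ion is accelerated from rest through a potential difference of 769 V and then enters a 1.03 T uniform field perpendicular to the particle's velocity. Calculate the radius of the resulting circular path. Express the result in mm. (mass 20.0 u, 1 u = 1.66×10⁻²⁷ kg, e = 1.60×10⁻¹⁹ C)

r ≈ 12.3 mm

The kinetic energy gained is K = qV = (2×1.60×10^-19)(769) = 2.46×10^-16 J.
v = √(2K/m) = 1.22×10^5 m/s.
r = mv/(qB) = (3.32×10^-26)(1.22×10^5) / [(2×1.60×10^-19)(1.03)] = 0.0123 m.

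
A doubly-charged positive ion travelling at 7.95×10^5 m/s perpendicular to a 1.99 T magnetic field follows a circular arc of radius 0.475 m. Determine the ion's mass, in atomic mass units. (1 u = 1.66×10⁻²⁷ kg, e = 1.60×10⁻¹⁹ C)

qvB = mv²/r ⇒ m = qBr/v.
m = (2×1.60×10^-19)(1.99)(0.475) / (7.95×10^5) = 3.80×10^-25 kg = 229 u.

m ≈ 229 u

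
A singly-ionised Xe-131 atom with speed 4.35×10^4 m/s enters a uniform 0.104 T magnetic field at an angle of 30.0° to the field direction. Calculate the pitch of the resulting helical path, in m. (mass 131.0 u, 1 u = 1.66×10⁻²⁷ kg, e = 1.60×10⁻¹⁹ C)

pitch ≈ 3.09 m

The velocity component along B is v∥ = v cos30.0° = 3.77×10^4 m/s.
The cyclotron period T = 2πm/(qB) = 8.21×10^-5 s is set by m, q, B alone.
Pitch = v∥·T = (3.77×10^4)(8.21×10^-5) = 3.09 m.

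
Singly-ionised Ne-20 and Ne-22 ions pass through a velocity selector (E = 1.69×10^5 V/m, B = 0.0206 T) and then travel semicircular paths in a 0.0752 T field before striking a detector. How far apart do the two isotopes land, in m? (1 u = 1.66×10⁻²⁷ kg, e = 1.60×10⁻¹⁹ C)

Both emerge at v = E/B₁ = 8.20×10^6 m/s.
r = mv/(qB₂), so r₁ = 22.64 m and r₂ = 24.90 m, giving Δr = 2.26 m.
After a semicircle each ion lands a diameter 2r from the entry slit, so the separation is 2Δr = 4.53 m.

Δd ≈ 4.53 m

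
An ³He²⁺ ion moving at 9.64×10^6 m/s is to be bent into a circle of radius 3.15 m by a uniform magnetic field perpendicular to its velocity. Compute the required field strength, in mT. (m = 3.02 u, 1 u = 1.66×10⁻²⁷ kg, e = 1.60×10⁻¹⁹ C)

B ≈ 47.9 mT

qvB = mv²/r gives B = mv/(qr).
B = (5.01×10^-27)(9.64×10^6) / [(2×1.60×10^-19)(3.15)] = 0.0479 T.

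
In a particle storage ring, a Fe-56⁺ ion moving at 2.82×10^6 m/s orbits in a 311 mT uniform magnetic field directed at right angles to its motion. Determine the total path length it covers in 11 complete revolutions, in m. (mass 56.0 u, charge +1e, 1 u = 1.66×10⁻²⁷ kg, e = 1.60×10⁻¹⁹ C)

L ≈ 364 m

r = mv/(qB) = 5.27 m, so one revolution covers 2πr = 33.1 m.
In 11 revolutions: L = 11·2πr = 364 m.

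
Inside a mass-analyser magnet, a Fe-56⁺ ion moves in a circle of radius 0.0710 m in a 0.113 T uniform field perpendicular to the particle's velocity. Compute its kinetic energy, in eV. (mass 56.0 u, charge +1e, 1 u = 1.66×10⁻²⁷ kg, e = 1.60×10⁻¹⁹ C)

K ≈ 55.4 eV

v = qBr/m = (1×1.60×10^-19)(0.113)(0.0710) / (9.30×10^-26) = 1.38×10^4 m/s.
K = ½mv² = 0.5·(9.30×10^-26)·(1.38×10^4)² = 8.86×10^-18 J = 55.4 eV.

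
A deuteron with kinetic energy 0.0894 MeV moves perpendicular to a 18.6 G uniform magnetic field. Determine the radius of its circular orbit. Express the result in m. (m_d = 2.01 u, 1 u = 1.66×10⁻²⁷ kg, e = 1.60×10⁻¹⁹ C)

r ≈ 32.8 m

Convert the energy: K = 0.0894 MeV = 1.43×10^-14 J.
v = √(2K/m) = √(2·1.43×10^-14/3.34×10^-27) = 2.93×10^6 m/s.
r = mv/(qB) = (3.34×10^-27)(2.93×10^6) / [(1×1.60×10^-19)(1.86×10^-3)] = 32.8 m.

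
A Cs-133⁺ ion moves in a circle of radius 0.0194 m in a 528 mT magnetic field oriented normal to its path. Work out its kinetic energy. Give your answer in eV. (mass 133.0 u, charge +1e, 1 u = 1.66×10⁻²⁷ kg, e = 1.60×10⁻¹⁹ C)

v = qBr/m = (1×1.60×10^-19)(0.528)(0.0194) / (2.21×10^-25) = 7420 m/s.
K = ½mv² = 0.5·(2.21×10^-25)·(7420)² = 6.08×10^-18 J = 38.0 eV.

K ≈ 38.0 eV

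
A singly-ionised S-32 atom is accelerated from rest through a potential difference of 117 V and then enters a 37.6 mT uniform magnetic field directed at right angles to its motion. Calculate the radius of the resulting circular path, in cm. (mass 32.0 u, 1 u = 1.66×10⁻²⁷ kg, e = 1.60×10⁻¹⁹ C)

r ≈ 23.4 cm

The kinetic energy gained is K = qV = (1×1.60×10^-19)(117) = 1.87×10^-17 J.
v = √(2K/m) = 2.65×10^4 m/s.
r = mv/(qB) = (5.31×10^-26)(2.65×10^4) / [(1×1.60×10^-19)(0.0376)] = 0.234 m.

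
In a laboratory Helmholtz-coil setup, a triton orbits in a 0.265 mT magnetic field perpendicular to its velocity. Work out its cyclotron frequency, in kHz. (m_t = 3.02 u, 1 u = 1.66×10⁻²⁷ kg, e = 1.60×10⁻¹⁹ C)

f ≈ 1.35 kHz

f = qB/(2πm) = (1×1.60×10^-19)(2.65×10^-4) / [2π(5.01×10^-27)] = 1350 Hz.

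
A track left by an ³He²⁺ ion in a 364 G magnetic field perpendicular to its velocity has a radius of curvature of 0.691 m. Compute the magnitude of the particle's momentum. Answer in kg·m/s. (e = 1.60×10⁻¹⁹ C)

p ≈ 8.05×10^-21 kg·m/s

Since qvB = mv²/r, the momentum p = mv = qBr.
p = (2×1.60×10^-19)(0.0364)(0.691) = 8.05×10^-21 kg·m/s.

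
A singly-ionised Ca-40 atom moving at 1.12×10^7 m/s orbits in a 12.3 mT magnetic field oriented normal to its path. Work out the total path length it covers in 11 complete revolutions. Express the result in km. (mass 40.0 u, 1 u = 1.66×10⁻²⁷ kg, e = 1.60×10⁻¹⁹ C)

L ≈ 26.1 km

r = mv/(qB) = 378 m, so one revolution covers 2πr = 2370 m.
In 11 revolutions: L = 11·2πr = 2.61×10^4 m.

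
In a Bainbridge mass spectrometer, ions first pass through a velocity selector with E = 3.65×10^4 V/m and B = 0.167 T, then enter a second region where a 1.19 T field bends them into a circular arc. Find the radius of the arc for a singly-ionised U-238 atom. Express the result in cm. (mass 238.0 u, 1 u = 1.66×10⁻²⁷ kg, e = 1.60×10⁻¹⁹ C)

The selector passes v = E/B = 3.65×10^4/0.167 = 2.19×10^5 m/s.
In the deflection region, r = mv/(qB₂) = (3.95×10^-25)(2.19×10^5) / [(1×1.60×10^-19)(1.19)] = 0.454 m.

r ≈ 45.4 cm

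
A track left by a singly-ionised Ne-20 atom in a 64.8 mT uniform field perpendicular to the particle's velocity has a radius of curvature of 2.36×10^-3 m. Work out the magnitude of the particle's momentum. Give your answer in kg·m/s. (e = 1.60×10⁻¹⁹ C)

Since qvB = mv²/r, the momentum p = mv = qBr.
p = (1×1.60×10^-19)(0.0648)(2.36×10^-3) = 2.45×10^-23 kg·m/s.

p ≈ 2.45×10^-23 kg·m/s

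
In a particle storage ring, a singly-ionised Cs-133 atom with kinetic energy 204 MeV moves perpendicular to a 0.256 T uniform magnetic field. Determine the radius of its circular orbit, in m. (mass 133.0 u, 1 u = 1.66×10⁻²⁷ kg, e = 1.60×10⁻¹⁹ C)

r ≈ 92.7 m

Convert the energy: K = 204 MeV = 3.26×10^-11 J.
v = √(2K/m) = √(2·3.26×10^-11/2.21×10^-25) = 1.72×10^7 m/s.
r = mv/(qB) = (2.21×10^-25)(1.72×10^7) / [(1×1.60×10^-19)(0.256)] = 92.7 m.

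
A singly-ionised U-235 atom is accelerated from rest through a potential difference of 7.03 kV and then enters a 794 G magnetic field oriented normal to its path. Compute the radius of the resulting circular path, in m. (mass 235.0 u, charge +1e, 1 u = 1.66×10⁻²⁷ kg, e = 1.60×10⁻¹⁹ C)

The kinetic energy gained is K = qV = (1×1.60×10^-19)(7030) = 1.12×10^-15 J.
v = √(2K/m) = 7.59×10^4 m/s.
r = mv/(qB) = (3.90×10^-25)(7.59×10^4) / [(1×1.60×10^-19)(0.0794)] = 2.33 m.

r ≈ 2.33 m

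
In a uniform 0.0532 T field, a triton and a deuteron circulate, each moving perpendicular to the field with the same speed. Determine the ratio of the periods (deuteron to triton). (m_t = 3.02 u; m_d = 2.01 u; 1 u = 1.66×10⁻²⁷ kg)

T = 2πm/(qB) is independent of speed, so T₂/T₁ = (m₂/q₂)/(m₁/q₁).
T_{deuteron}/T_{triton} = (3.34×10^-27/1e) / (5.01×10^-27/1e) = 0.666.

ratio ≈ 0.666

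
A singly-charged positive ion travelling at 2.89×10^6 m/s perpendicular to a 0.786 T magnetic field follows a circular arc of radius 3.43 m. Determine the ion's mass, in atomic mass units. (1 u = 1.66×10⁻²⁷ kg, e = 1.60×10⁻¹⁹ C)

qvB = mv²/r ⇒ m = qBr/v.
m = (1×1.60×10^-19)(0.786)(3.43) / (2.89×10^6) = 1.49×10^-25 kg = 89.9 u.

m ≈ 89.9 u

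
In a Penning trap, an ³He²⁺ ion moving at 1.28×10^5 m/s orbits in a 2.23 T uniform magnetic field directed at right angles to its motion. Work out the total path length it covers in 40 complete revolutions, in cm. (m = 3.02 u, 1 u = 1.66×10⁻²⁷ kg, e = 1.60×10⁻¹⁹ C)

r = mv/(qB) = 8.99×10^-4 m, so one revolution covers 2πr = 5.65×10^-3 m.
In 40 revolutions: L = 40·2πr = 0.226 m.

L ≈ 22.6 cm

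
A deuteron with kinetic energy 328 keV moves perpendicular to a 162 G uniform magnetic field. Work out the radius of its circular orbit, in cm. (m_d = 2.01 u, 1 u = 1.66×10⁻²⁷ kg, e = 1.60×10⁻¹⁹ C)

r ≈ 722 cm

Convert the energy: K = 328 keV = 5.25×10^-14 J.
v = √(2K/m) = √(2·5.25×10^-14/3.34×10^-27) = 5.61×10^6 m/s.
r = mv/(qB) = (3.34×10^-27)(5.61×10^6) / [(1×1.60×10^-19)(0.0162)] = 7.22 m.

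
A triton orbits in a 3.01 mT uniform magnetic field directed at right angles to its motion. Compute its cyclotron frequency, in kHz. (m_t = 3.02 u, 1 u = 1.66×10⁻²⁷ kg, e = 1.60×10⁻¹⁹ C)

f = qB/(2πm) = (1×1.60×10^-19)(3.01×10^-3) / [2π(5.01×10^-27)] = 1.53×10^4 Hz.

f ≈ 15.3 kHz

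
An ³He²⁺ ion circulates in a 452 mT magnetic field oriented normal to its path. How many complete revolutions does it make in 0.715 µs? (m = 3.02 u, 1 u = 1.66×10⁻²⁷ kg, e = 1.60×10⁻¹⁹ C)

N = 3

T = 2πm/(qB) = 2π(5.0132×10^-27) / [(2×1.60×10^-19)(0.452)] = 2.1777×10^-7 s.
N = t/T = 7.15×10^-7 / 2.1777×10^-7 ≈ 3.28, so 3 complete revolutions.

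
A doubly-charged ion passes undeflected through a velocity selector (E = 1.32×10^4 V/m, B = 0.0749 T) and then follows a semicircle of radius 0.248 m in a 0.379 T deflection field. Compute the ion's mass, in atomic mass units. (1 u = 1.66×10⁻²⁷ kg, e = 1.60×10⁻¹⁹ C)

m ≈ 103 u

v = E/B₁ = 1.76×10^5 m/s.
From r = mv/(qB₂), m = qB₂r/v = (2×1.60×10^-19)(0.379)(0.248) / (1.76×10^5) = 1.71×10^-25 kg.
In atomic mass units: m = 1.71×10^-25 / 1.66×10^-27 = 103 u.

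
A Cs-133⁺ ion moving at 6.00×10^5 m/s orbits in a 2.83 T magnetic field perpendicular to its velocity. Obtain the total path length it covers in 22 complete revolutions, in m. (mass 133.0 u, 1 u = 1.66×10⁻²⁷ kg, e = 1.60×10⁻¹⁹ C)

r = mv/(qB) = 0.293 m, so one revolution covers 2πr = 1.84 m.
In 22 revolutions: L = 22·2πr = 40.4 m.

L ≈ 40.4 m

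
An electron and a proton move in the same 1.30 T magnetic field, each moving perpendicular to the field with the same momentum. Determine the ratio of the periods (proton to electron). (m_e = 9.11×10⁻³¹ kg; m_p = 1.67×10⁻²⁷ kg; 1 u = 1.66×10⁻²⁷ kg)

ratio ≈ 1830

T = 2πm/(qB) is independent of speed, so T₂/T₁ = (m₂/q₂)/(m₁/q₁).
T_{proton}/T_{electron} = (1.67×10^-27/1e) / (9.11×10^-31/1e) = 1830.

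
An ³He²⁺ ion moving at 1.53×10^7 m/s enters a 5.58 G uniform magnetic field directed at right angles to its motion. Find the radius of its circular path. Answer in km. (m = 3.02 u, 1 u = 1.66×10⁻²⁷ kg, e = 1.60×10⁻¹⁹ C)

r ≈ 0.430 km

The magnetic force provides the centripetal force: qvB = mv²/r, so r = mv/(qB).
r = (5.01×10^-27 kg)(1.53×10^7 m/s) / [(2×1.60×10^-19 C)(5.58×10^-4 T)] = 430 m.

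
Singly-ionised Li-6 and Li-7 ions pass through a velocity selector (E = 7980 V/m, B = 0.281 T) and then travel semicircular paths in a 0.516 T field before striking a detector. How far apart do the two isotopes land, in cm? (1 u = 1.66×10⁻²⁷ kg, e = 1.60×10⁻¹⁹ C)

Δd ≈ 0.114 cm

Both emerge at v = E/B₁ = 2.84×10^4 m/s.
r = mv/(qB₂), so r₁ = 3.426×10^-3 m and r₂ = 3.997×10^-3 m, giving Δr = 5.71×10^-4 m.
After a semicircle each ion lands a diameter 2r from the entry slit, so the separation is 2Δr = 1.14×10^-3 m.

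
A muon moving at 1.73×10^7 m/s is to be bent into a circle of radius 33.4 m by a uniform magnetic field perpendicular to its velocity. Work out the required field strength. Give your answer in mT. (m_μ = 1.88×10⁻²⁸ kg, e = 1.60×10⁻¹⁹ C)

qvB = mv²/r gives B = mv/(qr).
B = (1.88×10^-28)(1.73×10^7) / [(1×1.60×10^-19)(33.4)] = 6.09×10^-4 T.

B ≈ 0.609 mT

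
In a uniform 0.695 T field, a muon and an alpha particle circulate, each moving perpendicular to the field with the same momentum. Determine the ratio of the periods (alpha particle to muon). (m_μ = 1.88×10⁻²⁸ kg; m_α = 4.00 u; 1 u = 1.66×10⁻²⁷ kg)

T = 2πm/(qB) is independent of speed, so T₂/T₁ = (m₂/q₂)/(m₁/q₁).
T_{alpha particle}/T_{muon} = (6.64×10^-27/2e) / (1.88×10^-28/1e) = 17.7.

ratio ≈ 17.7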